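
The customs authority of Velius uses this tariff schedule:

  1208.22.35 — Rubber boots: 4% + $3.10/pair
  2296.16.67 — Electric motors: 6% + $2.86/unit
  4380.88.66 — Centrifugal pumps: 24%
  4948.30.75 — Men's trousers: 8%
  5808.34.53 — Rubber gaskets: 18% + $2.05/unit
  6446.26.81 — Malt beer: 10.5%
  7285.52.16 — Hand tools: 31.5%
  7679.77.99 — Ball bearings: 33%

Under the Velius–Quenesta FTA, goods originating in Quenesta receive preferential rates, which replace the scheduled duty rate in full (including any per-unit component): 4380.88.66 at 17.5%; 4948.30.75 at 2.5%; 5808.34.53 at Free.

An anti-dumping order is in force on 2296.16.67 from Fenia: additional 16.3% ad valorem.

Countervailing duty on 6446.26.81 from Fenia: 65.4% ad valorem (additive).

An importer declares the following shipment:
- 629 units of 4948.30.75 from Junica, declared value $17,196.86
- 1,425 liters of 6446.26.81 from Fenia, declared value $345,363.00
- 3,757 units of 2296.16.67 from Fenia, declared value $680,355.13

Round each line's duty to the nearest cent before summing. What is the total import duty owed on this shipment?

$425,970.48

Line 1 (4948.30.75, Junica, 629 units, $17,196.86):
Base rate for 4948.30.75 is 8%.
4948.30.75 has an FTA preferential rate, but origin Junica is not Quenesta; base rate stands.
Duty = $17,196.86 × 8% = $1,375.75.
Line 2 (6446.26.81, Fenia, 1,425 liters, $345,363.00):
Base rate for 6446.26.81 is 10.5%.
Additional duty on 6446.26.81 from Fenia: +65.4%. Applied ad valorem rate: 10.5% + 65.4% = 75.9%.
Duty = $345,363.00 × 75.9% = $262,130.52.
Line 3 (2296.16.67, Fenia, 3,757 units, $680,355.13):
Base rate for 2296.16.67 is 6% + $2.86/unit.
Additional duty on 2296.16.67 from Fenia: +16.3%. Applied ad valorem rate: 6% + 16.3% = 22.3%.
Duty = $680,355.13 × 22.3% + 3,757 × $2.86 = $162,464.21.
Total = $1,375.75 + $262,130.52 + $162,464.21 = $425,970.48.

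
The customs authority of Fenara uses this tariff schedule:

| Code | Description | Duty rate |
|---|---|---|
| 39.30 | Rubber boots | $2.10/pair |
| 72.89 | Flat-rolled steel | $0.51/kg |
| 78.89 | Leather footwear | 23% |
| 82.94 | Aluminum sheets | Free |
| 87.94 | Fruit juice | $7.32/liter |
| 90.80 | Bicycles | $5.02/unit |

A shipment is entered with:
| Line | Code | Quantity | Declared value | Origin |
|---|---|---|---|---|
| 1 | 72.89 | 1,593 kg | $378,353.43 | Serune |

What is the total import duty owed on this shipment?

$812.43

Line 1 (72.89, Serune, 1,593 kg, $378,353.43):
Base rate for 72.89 is $0.51/kg.
Duty = 1,593 × $0.51 = $812.43.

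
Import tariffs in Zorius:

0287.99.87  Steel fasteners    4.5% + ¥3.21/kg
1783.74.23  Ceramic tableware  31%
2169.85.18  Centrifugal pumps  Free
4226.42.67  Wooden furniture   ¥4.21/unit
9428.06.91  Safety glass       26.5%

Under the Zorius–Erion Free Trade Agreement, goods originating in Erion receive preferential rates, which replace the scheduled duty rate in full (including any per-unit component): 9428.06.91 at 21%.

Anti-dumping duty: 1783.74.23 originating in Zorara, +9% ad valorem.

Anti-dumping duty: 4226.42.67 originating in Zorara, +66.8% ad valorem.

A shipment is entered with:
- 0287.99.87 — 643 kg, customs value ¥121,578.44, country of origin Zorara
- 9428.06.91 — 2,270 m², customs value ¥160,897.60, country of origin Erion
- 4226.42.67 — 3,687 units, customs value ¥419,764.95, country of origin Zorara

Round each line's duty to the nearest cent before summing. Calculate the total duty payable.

¥337,248.82

Line 1 (0287.99.87, Zorara, 643 kg, ¥121,578.44):
Base rate for 0287.99.87 is 4.5% + ¥3.21/kg.
Duty = ¥121,578.44 × 4.5% + 643 × ¥3.21 = ¥7,535.06.
Line 2 (9428.06.91, Erion, 2,270 m², ¥160,897.60):
Base rate for 9428.06.91 is 26.5%.
Origin Erion qualifies under the Zorius–Erion agreement and 9428.06.91 is covered: preferential rate 21% applies instead.
Duty = ¥160,897.60 × 21% = ¥33,788.50.
Line 3 (4226.42.67, Zorara, 3,687 units, ¥419,764.95):
Base rate for 4226.42.67 is ¥4.21/unit.
Additional duty on 4226.42.67 from Zorara: +66.8% ad valorem. Applied ad valorem rate = 66.8%.
Duty = ¥419,764.95 × 66.8% + 3,687 × ¥4.21 = ¥295,925.26.
Total = ¥7,535.06 + ¥33,788.50 + ¥295,925.26 = ¥337,248.82.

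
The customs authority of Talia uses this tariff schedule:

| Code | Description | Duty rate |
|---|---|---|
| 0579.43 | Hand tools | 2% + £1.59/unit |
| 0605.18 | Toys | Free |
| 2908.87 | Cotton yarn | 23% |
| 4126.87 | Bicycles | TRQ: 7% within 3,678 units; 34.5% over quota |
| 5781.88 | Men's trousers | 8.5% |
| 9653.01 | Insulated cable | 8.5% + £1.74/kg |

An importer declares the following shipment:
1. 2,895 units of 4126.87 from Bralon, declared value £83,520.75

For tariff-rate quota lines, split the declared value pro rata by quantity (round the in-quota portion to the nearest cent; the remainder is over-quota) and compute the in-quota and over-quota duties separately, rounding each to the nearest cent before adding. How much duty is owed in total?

£5,846.45

Line 1 (4126.87, Bralon, 2,895 units, £83,520.75):
Code 4126.87 is under a tariff-rate quota (threshold 3,678 units). Quantity 2,895 units is within the quota, so the in-quota rate 7% applies to the full value.
Duty = £83,520.75 × 7% = £5,846.45.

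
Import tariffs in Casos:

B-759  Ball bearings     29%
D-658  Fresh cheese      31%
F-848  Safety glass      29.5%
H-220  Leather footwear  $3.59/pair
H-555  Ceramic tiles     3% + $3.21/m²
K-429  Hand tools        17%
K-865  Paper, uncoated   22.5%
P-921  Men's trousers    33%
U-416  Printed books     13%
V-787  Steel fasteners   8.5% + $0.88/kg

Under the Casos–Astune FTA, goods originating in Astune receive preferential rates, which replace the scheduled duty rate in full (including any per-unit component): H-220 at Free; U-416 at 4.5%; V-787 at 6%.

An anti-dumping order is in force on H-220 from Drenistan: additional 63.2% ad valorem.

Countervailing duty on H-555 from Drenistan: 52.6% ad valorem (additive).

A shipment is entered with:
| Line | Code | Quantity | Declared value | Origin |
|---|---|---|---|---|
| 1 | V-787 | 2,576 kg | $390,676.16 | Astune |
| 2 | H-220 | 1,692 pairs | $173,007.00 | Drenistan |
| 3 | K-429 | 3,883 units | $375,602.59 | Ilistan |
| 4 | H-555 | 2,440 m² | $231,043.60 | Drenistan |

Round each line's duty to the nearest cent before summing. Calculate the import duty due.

Line 1 (V-787, Astune, 2,576 kg, $390,676.16):
Base rate for V-787 is 8.5% + $0.88/kg.
Origin Astune qualifies under the Casos–Astune agreement and V-787 is covered: preferential rate 6% applies instead.
Duty = $390,676.16 × 6% = $23,440.57.
Line 2 (H-220, Drenistan, 1,692 pairs, $173,007.00):
Base rate for H-220 is $3.59/pair.
H-220 has an FTA preferential rate, but origin Drenistan is not Astune; base rate stands.
Additional duty on H-220 from Drenistan: +63.2% ad valorem. Applied ad valorem rate = 63.2%.
Duty = $173,007.00 × 63.2% + 1,692 × $3.59 = $115,414.70.
Line 3 (K-429, Ilistan, 3,883 units, $375,602.59):
Base rate for K-429 is 17%.
Duty = $375,602.59 × 17% = $63,852.44.
Line 4 (H-555, Drenistan, 2,440 m², $231,043.60):
Base rate for H-555 is 3% + $3.21/m².
Additional duty on H-555 from Drenistan: +52.6%. Applied ad valorem rate: 3% + 52.6% = 55.6%.
Duty = $231,043.60 × 55.6% + 2,440 × $3.21 = $136,292.64.
Total = $23,440.57 + $115,414.70 + $63,852.44 + $136,292.64 = $339,000.35.

$339,000.35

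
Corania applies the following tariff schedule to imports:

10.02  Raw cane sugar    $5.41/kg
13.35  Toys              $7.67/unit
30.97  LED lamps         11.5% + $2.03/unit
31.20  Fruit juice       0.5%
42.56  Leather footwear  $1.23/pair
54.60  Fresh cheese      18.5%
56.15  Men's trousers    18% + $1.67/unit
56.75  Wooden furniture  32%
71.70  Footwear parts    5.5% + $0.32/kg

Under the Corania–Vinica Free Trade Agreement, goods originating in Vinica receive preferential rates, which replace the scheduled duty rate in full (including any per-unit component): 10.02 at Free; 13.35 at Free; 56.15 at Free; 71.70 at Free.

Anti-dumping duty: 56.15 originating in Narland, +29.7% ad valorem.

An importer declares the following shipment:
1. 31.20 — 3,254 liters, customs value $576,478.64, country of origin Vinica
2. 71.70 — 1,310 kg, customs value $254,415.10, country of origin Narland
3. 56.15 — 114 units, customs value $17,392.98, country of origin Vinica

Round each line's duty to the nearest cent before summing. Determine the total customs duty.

$17,294.42

Line 1 (31.20, Vinica, 3,254 liters, $576,478.64):
Base rate for 31.20 is 0.5%.
Origin Vinica is the FTA partner but 31.20 is not on the preference list; base rate stands.
Duty = $576,478.64 × 0.5% = $2,882.39.
Line 2 (71.70, Narland, 1,310 kg, $254,415.10):
Base rate for 71.70 is 5.5% + $0.32/kg.
71.70 has an FTA preferential rate, but origin Narland is not Vinica; base rate stands.
Duty = $254,415.10 × 5.5% + 1,310 × $0.32 = $14,412.03.
Line 3 (56.15, Vinica, 114 units, $17,392.98):
Base rate for 56.15 is 18% + $1.67/unit.
Origin Vinica qualifies under the Corania–Vinica agreement and 56.15 is covered: preferential rate Free applies instead.
The additional-duty order on 56.15 targets Narland, not Vinica; it does not apply.
Duty = $17,392.98 × 0% = $0.00.
Total = $2,882.39 + $14,412.03 + $0.00 = $17,294.42.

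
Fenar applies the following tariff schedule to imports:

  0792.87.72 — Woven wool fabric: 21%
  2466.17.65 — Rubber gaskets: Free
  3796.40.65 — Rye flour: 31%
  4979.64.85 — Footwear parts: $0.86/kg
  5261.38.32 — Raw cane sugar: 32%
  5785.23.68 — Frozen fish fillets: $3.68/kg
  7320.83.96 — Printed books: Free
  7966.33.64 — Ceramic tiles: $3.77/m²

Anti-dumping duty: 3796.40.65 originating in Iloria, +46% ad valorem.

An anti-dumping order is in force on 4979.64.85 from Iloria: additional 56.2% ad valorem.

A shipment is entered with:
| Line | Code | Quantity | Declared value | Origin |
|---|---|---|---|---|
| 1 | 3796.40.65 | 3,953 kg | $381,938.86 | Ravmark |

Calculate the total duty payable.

Line 1 (3796.40.65, Ravmark, 3,953 kg, $381,938.86):
Base rate for 3796.40.65 is 31%.
The additional-duty order on 3796.40.65 targets Iloria, not Ravmark; it does not apply.
Duty = $381,938.86 × 31% = $118,401.05.

$118,401.05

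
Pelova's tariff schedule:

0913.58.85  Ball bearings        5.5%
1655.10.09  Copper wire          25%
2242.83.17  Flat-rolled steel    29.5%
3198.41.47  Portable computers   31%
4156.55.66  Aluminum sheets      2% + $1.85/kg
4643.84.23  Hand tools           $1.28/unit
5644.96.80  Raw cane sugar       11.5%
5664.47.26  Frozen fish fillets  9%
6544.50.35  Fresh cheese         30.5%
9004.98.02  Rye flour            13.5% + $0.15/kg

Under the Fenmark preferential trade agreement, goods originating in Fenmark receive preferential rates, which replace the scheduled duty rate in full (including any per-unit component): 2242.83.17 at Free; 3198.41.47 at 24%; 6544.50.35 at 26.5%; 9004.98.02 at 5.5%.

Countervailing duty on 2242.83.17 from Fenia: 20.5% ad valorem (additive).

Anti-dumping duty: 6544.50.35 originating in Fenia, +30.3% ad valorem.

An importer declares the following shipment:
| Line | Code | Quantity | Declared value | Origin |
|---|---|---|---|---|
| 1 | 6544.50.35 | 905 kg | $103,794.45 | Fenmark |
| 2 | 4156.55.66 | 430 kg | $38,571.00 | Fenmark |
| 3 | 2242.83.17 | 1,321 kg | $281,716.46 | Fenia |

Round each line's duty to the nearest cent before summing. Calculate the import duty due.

$169,930.68

Line 1 (6544.50.35, Fenmark, 905 kg, $103,794.45):
Base rate for 6544.50.35 is 30.5%.
Origin Fenmark qualifies under the Pelova–Fenmark agreement and 6544.50.35 is covered: preferential rate 26.5% applies instead.
The additional-duty order on 6544.50.35 targets Fenia, not Fenmark; it does not apply.
Duty = $103,794.45 × 26.5% = $27,505.53.
Line 2 (4156.55.66, Fenmark, 430 kg, $38,571.00):
Base rate for 4156.55.66 is 2% + $1.85/kg.
Origin Fenmark is the FTA partner but 4156.55.66 is not on the preference list; base rate stands.
Duty = $38,571.00 × 2% + 430 × $1.85 = $1,566.92.
Line 3 (2242.83.17, Fenia, 1,321 kg, $281,716.46):
Base rate for 2242.83.17 is 29.5%.
2242.83.17 has an FTA preferential rate, but origin Fenia is not Fenmark; base rate stands.
Additional duty on 2242.83.17 from Fenia: +20.5%. Applied ad valorem rate: 29.5% + 20.5% = 50%.
Duty = $281,716.46 × 50% = $140,858.23.
Total = $27,505.53 + $1,566.92 + $140,858.23 = $169,930.68.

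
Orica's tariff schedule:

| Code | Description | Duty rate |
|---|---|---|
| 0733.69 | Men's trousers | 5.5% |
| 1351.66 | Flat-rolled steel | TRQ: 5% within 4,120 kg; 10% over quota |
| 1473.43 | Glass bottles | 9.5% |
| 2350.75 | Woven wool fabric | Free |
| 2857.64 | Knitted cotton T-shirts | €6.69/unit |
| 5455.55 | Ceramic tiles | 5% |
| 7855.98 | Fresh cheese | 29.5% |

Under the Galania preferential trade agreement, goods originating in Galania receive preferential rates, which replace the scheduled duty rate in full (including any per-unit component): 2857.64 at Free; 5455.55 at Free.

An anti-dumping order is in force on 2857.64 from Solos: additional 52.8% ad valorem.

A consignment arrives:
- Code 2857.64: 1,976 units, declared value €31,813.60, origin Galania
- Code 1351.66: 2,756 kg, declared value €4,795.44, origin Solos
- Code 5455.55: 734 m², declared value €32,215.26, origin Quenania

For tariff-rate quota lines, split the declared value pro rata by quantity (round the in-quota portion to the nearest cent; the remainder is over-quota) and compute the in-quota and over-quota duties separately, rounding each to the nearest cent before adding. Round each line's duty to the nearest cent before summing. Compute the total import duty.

Line 1 (2857.64, Galania, 1,976 units, €31,813.60):
Base rate for 2857.64 is €6.69/unit.
Origin Galania qualifies under the Orica–Galania agreement and 2857.64 is covered: preferential rate Free applies instead.
The additional-duty order on 2857.64 targets Solos, not Galania; it does not apply.
Duty = €31,813.60 × 0% = €0.00.
Line 2 (1351.66, Solos, 2,756 kg, €4,795.44):
Code 1351.66 is under a tariff-rate quota (threshold 4,120 kg). Quantity 2,756 kg is within the quota, so the in-quota rate 5% applies to the full value.
Duty = €4,795.44 × 5% = €239.77.
Line 3 (5455.55, Quenania, 734 m², €32,215.26):
Base rate for 5455.55 is 5%.
5455.55 has an FTA preferential rate, but origin Quenania is not Galania; base rate stands.
Duty = €32,215.26 × 5% = €1,610.76.
Total = €0.00 + €239.77 + €1,610.76 = €1,850.53.

€1,850.53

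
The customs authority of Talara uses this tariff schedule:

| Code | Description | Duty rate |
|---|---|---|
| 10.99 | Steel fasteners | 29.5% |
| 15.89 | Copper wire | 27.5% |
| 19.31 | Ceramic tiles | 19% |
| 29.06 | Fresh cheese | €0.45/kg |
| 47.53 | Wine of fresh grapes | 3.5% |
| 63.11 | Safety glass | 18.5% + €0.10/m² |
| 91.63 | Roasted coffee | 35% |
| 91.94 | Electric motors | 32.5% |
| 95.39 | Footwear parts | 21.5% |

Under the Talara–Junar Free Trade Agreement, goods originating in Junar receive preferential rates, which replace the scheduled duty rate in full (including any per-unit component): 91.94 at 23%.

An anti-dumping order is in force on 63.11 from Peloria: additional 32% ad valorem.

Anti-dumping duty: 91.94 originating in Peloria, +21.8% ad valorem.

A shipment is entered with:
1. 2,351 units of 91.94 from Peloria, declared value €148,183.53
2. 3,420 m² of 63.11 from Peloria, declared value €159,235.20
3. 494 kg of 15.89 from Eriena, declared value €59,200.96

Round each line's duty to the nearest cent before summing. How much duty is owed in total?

Line 1 (91.94, Peloria, 2,351 units, €148,183.53):
Base rate for 91.94 is 32.5%.
91.94 has an FTA preferential rate, but origin Peloria is not Junar; base rate stands.
Additional duty on 91.94 from Peloria: +21.8%. Applied ad valorem rate: 32.5% + 21.8% = 54.3%.
Duty = €148,183.53 × 54.3% = €80,463.66.
Line 2 (63.11, Peloria, 3,420 m², €159,235.20):
Base rate for 63.11 is 18.5% + €0.10/m².
Additional duty on 63.11 from Peloria: +32%. Applied ad valorem rate: 18.5% + 32% = 50.5%.
Duty = €159,235.20 × 50.5% + 3,420 × €0.10 = €80,755.78.
Line 3 (15.89, Eriena, 494 kg, €59,200.96):
Base rate for 15.89 is 27.5%.
Duty = €59,200.96 × 27.5% = €16,280.26.
Total = €80,463.66 + €80,755.78 + €16,280.26 = €177,499.70.

€177,499.70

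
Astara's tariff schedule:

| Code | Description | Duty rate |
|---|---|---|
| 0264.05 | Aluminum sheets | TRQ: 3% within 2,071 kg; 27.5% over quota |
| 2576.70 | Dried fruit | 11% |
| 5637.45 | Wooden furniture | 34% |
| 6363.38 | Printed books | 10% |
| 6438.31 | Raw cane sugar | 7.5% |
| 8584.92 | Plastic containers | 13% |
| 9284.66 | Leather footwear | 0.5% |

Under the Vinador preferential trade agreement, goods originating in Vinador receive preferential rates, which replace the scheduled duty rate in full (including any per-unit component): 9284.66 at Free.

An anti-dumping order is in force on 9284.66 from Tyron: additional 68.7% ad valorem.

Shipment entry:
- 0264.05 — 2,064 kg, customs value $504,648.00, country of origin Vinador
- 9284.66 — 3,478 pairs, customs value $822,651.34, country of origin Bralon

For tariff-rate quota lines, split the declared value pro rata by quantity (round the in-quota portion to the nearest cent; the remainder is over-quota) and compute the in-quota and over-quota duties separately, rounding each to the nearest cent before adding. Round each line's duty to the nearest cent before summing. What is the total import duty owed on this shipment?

$19,252.70

Line 1 (0264.05, Vinador, 2,064 kg, $504,648.00):
Code 0264.05 is under a tariff-rate quota (threshold 2,071 kg). Quantity 2,064 kg is within the quota, so the in-quota rate 3% applies to the full value.
Duty = $504,648.00 × 3% = $15,139.44.
Line 2 (9284.66, Bralon, 3,478 pairs, $822,651.34):
Base rate for 9284.66 is 0.5%.
9284.66 has an FTA preferential rate, but origin Bralon is not Vinador; base rate stands.
The additional-duty order on 9284.66 targets Tyron, not Bralon; it does not apply.
Duty = $822,651.34 × 0.5% = $4,113.26.
Total = $15,139.44 + $4,113.26 = $19,252.70.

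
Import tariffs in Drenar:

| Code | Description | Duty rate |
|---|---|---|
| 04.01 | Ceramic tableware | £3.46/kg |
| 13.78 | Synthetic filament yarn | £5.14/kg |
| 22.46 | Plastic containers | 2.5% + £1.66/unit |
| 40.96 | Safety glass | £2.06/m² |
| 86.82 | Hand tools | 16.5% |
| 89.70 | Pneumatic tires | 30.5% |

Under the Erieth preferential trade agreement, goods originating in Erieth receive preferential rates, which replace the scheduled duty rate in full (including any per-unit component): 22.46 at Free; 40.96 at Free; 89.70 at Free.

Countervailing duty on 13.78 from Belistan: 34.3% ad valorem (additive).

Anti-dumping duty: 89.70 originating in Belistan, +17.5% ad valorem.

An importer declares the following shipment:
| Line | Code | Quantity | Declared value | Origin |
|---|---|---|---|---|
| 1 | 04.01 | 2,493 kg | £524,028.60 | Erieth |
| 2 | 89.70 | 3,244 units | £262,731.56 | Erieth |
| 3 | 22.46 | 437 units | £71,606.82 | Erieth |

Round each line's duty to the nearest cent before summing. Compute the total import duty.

Line 1 (04.01, Erieth, 2,493 kg, £524,028.60):
Base rate for 04.01 is £3.46/kg.
Origin Erieth is the FTA partner but 04.01 is not on the preference list; base rate stands.
Duty = 2,493 × £3.46 = £8,625.78.
Line 2 (89.70, Erieth, 3,244 units, £262,731.56):
Base rate for 89.70 is 30.5%.
Origin Erieth qualifies under the Drenar–Erieth agreement and 89.70 is covered: preferential rate Free applies instead.
The additional-duty order on 89.70 targets Belistan, not Erieth; it does not apply.
Duty = £262,731.56 × 0% = £0.00.
Line 3 (22.46, Erieth, 437 units, £71,606.82):
Base rate for 22.46 is 2.5% + £1.66/unit.
Origin Erieth qualifies under the Drenar–Erieth agreement and 22.46 is covered: preferential rate Free applies instead.
Duty = £71,606.82 × 0% = £0.00.
Total = £8,625.78 + £0.00 + £0.00 = £8,625.78.

£8,625.78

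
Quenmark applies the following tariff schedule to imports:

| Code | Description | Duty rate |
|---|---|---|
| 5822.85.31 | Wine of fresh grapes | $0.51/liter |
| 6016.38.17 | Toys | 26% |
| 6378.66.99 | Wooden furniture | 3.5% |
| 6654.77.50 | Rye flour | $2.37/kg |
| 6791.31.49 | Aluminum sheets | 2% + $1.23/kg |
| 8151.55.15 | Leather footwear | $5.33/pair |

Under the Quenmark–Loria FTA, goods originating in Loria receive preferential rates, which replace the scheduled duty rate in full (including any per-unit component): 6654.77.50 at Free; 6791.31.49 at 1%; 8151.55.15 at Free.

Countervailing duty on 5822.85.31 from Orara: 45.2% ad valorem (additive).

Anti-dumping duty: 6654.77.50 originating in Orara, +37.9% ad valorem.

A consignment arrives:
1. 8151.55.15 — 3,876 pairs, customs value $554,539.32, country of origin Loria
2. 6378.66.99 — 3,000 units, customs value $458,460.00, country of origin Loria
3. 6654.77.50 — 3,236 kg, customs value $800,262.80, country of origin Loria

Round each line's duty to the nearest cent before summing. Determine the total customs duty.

$16,046.10

Line 1 (8151.55.15, Loria, 3,876 pairs, $554,539.32):
Base rate for 8151.55.15 is $5.33/pair.
Origin Loria qualifies under the Quenmark–Loria agreement and 8151.55.15 is covered: preferential rate Free applies instead.
Duty = $554,539.32 × 0% = $0.00.
Line 2 (6378.66.99, Loria, 3,000 units, $458,460.00):
Base rate for 6378.66.99 is 3.5%.
Origin Loria is the FTA partner but 6378.66.99 is not on the preference list; base rate stands.
Duty = $458,460.00 × 3.5% = $16,046.10.
Line 3 (6654.77.50, Loria, 3,236 kg, $800,262.80):
Base rate for 6654.77.50 is $2.37/kg.
Origin Loria qualifies under the Quenmark–Loria agreement and 6654.77.50 is covered: preferential rate Free applies instead.
The additional-duty order on 6654.77.50 targets Orara, not Loria; it does not apply.
Duty = $800,262.80 × 0% = $0.00.
Total = $0.00 + $16,046.10 + $0.00 = $16,046.10.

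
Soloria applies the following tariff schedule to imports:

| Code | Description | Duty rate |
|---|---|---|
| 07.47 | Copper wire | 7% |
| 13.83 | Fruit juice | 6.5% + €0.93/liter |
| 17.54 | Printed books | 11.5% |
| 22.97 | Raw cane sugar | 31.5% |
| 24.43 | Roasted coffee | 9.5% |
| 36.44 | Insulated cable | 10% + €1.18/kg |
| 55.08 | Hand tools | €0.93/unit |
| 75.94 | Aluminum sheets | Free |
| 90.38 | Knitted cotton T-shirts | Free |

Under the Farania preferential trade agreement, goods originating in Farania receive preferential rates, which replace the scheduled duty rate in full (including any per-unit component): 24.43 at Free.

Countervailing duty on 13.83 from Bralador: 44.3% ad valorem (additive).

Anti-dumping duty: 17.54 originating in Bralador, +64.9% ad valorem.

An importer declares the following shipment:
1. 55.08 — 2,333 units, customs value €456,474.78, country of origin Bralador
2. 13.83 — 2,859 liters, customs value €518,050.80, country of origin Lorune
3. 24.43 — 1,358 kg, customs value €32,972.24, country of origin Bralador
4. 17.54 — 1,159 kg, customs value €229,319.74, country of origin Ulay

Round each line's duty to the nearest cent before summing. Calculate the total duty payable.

Line 1 (55.08, Bralador, 2,333 units, €456,474.78):
Base rate for 55.08 is €0.93/unit.
Duty = 2,333 × €0.93 = €2,169.69.
Line 2 (13.83, Lorune, 2,859 liters, €518,050.80):
Base rate for 13.83 is 6.5% + €0.93/liter.
The additional-duty order on 13.83 targets Bralador, not Lorune; it does not apply.
Duty = €518,050.80 × 6.5% + 2,859 × €0.93 = €36,332.17.
Line 3 (24.43, Bralador, 1,358 kg, €32,972.24):
Base rate for 24.43 is 9.5%.
24.43 has an FTA preferential rate, but origin Bralador is not Farania; base rate stands.
Duty = €32,972.24 × 9.5% = €3,132.36.
Line 4 (17.54, Ulay, 1,159 kg, €229,319.74):
Base rate for 17.54 is 11.5%.
The additional-duty order on 17.54 targets Bralador, not Ulay; it does not apply.
Duty = €229,319.74 × 11.5% = €26,371.77.
Total = €2,169.69 + €36,332.17 + €3,132.36 + €26,371.77 = €68,005.99.

€68,005.99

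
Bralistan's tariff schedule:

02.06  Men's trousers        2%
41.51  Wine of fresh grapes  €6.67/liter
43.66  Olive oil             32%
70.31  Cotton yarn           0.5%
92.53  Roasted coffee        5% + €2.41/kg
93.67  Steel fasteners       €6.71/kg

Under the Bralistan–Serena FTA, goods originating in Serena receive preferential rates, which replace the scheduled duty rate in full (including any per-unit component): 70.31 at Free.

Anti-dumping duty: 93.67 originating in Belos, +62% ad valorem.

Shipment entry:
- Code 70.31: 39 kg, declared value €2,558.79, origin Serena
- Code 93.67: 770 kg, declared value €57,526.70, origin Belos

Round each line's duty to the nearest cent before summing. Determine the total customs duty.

€40,833.25

Line 1 (70.31, Serena, 39 kg, €2,558.79):
Base rate for 70.31 is 0.5%.
Origin Serena qualifies under the Bralistan–Serena agreement and 70.31 is covered: preferential rate Free applies instead.
Duty = €2,558.79 × 0% = €0.00.
Line 2 (93.67, Belos, 770 kg, €57,526.70):
Base rate for 93.67 is €6.71/kg.
Additional duty on 93.67 from Belos: +62% ad valorem. Applied ad valorem rate = 62%.
Duty = €57,526.70 × 62% + 770 × €6.71 = €40,833.25.
Total = €0.00 + €40,833.25 = €40,833.25.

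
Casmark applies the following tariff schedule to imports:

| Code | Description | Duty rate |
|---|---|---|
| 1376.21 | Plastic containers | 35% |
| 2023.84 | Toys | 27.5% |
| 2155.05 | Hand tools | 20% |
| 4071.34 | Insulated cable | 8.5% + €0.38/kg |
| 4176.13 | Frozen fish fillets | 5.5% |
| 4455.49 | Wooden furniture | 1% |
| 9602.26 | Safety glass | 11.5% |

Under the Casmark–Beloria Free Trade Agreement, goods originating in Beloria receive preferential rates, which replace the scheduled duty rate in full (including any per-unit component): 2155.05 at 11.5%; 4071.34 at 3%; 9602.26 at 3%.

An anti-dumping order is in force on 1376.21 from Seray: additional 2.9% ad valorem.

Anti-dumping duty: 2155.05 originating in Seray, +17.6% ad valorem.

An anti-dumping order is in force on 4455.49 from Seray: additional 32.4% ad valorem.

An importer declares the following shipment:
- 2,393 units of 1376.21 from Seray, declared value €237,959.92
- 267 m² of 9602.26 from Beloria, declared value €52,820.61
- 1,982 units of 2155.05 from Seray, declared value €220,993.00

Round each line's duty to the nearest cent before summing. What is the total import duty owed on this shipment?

Line 1 (1376.21, Seray, 2,393 units, €237,959.92):
Base rate for 1376.21 is 35%.
Additional duty on 1376.21 from Seray: +2.9%. Applied ad valorem rate: 35% + 2.9% = 37.9%.
Duty = €237,959.92 × 37.9% = €90,186.81.
Line 2 (9602.26, Beloria, 267 m², €52,820.61):
Base rate for 9602.26 is 11.5%.
Origin Beloria qualifies under the Casmark–Beloria agreement and 9602.26 is covered: preferential rate 3% applies instead.
Duty = €52,820.61 × 3% = €1,584.62.
Line 3 (2155.05, Seray, 1,982 units, €220,993.00):
Base rate for 2155.05 is 20%.
2155.05 has an FTA preferential rate, but origin Seray is not Beloria; base rate stands.
Additional duty on 2155.05 from Seray: +17.6%. Applied ad valorem rate: 20% + 17.6% = 37.6%.
Duty = €220,993.00 × 37.6% = €83,093.37.
Total = €90,186.81 + €1,584.62 + €83,093.37 = €174,864.80.

€174,864.80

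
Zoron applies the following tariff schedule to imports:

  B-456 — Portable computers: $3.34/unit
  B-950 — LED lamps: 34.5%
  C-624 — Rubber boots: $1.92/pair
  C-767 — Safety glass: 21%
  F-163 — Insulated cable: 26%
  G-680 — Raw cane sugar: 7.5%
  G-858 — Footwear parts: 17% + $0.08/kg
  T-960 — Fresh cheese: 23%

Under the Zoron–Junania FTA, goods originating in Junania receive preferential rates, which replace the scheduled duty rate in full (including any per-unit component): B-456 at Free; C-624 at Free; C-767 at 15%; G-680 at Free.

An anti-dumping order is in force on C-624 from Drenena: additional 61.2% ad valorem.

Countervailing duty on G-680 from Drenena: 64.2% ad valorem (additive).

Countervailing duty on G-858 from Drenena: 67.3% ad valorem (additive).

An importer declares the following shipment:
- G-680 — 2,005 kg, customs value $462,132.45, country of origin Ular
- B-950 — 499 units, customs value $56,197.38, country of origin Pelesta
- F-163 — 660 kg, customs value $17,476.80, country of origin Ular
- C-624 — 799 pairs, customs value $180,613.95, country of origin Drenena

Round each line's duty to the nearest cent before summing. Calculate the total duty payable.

Line 1 (G-680, Ular, 2,005 kg, $462,132.45):
Base rate for G-680 is 7.5%.
G-680 has an FTA preferential rate, but origin Ular is not Junania; base rate stands.
The additional-duty order on G-680 targets Drenena, not Ular; it does not apply.
Duty = $462,132.45 × 7.5% = $34,659.93.
Line 2 (B-950, Pelesta, 499 units, $56,197.38):
Base rate for B-950 is 34.5%.
Duty = $56,197.38 × 34.5% = $19,388.10.
Line 3 (F-163, Ular, 660 kg, $17,476.80):
Base rate for F-163 is 26%.
Duty = $17,476.80 × 26% = $4,543.97.
Line 4 (C-624, Drenena, 799 pairs, $180,613.95):
Base rate for C-624 is $1.92/pair.
C-624 has an FTA preferential rate, but origin Drenena is not Junania; base rate stands.
Additional duty on C-624 from Drenena: +61.2% ad valorem. Applied ad valorem rate = 61.2%.
Duty = $180,613.95 × 61.2% + 799 × $1.92 = $112,069.82.
Total = $34,659.93 + $19,388.10 + $4,543.97 + $112,069.82 = $170,661.82.

$170,661.82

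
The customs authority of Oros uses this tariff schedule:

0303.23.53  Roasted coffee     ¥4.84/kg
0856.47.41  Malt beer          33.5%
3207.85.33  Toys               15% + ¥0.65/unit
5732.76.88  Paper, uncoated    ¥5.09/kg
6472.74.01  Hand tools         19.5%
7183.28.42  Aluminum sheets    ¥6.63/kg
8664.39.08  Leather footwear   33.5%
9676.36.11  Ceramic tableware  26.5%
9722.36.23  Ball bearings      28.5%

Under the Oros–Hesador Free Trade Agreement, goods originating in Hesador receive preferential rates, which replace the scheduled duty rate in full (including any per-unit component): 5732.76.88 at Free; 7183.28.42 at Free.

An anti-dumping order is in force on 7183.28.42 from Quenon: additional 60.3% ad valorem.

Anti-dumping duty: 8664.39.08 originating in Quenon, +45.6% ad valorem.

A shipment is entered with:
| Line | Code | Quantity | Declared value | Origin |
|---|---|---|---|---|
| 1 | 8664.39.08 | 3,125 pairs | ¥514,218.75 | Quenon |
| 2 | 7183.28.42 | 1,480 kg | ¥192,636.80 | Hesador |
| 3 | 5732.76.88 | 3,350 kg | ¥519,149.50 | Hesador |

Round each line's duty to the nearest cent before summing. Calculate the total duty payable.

Line 1 (8664.39.08, Quenon, 3,125 pairs, ¥514,218.75):
Base rate for 8664.39.08 is 33.5%.
Additional duty on 8664.39.08 from Quenon: +45.6%. Applied ad valorem rate: 33.5% + 45.6% = 79.1%.
Duty = ¥514,218.75 × 79.1% = ¥406,747.03.
Line 2 (7183.28.42, Hesador, 1,480 kg, ¥192,636.80):
Base rate for 7183.28.42 is ¥6.63/kg.
Origin Hesador qualifies under the Oros–Hesador agreement and 7183.28.42 is covered: preferential rate Free applies instead.
The additional-duty order on 7183.28.42 targets Quenon, not Hesador; it does not apply.
Duty = ¥192,636.80 × 0% = ¥0.00.
Line 3 (5732.76.88, Hesador, 3,350 kg, ¥519,149.50):
Base rate for 5732.76.88 is ¥5.09/kg.
Origin Hesador qualifies under the Oros–Hesador agreement and 5732.76.88 is covered: preferential rate Free applies instead.
Duty = ¥519,149.50 × 0% = ¥0.00.
Total = ¥406,747.03 + ¥0.00 + ¥0.00 = ¥406,747.03.

¥406,747.03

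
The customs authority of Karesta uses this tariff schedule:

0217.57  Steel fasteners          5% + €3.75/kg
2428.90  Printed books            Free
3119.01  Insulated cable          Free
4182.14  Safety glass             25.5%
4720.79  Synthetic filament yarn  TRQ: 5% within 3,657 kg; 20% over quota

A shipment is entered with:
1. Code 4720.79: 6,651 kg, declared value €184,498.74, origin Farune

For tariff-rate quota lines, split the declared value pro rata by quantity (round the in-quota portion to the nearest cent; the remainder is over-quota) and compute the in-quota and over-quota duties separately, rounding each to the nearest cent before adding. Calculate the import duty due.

Line 1 (4720.79, Farune, 6,651 kg, €184,498.74):
Code 4720.79 is under a tariff-rate quota (threshold 3,657 kg). In-quota: 3,657 kg at 5%; over-quota: 2,994 kg at 20%.
Pro-rata value split: in-quota = €184,498.74 × 3,657/6,651 = €101,445.18; over-quota = €184,498.74 − €101,445.18 = €83,053.56.
In-quota duty = €101,445.18 × 5% = €5,072.26. Over-quota duty = €83,053.56 × 20% = €16,610.71.
Line duty = €5,072.26 + €16,610.71 = €21,682.97.

€21,682.97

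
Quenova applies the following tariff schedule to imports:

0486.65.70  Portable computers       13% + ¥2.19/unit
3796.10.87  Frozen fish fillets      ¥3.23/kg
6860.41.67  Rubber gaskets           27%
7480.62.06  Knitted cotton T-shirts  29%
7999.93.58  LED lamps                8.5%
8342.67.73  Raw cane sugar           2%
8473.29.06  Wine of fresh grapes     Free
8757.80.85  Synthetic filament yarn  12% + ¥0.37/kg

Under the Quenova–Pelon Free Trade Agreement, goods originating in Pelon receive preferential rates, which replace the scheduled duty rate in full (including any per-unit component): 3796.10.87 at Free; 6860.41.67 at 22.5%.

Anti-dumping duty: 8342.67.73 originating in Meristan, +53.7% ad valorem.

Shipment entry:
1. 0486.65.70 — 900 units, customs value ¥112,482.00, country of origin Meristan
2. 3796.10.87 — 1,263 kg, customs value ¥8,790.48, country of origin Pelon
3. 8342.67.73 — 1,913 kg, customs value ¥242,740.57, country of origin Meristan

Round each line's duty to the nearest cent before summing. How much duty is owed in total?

¥151,800.16

Line 1 (0486.65.70, Meristan, 900 units, ¥112,482.00):
Base rate for 0486.65.70 is 13% + ¥2.19/unit.
Duty = ¥112,482.00 × 13% + 900 × ¥2.19 = ¥16,593.66.
Line 2 (3796.10.87, Pelon, 1,263 kg, ¥8,790.48):
Base rate for 3796.10.87 is ¥3.23/kg.
Origin Pelon qualifies under the Quenova–Pelon agreement and 3796.10.87 is covered: preferential rate Free applies instead.
Duty = ¥8,790.48 × 0% = ¥0.00.
Line 3 (8342.67.73, Meristan, 1,913 kg, ¥242,740.57):
Base rate for 8342.67.73 is 2%.
Additional duty on 8342.67.73 from Meristan: +53.7%. Applied ad valorem rate: 2% + 53.7% = 55.7%.
Duty = ¥242,740.57 × 55.7% = ¥135,206.50.
Total = ¥16,593.66 + ¥0.00 + ¥135,206.50 = ¥151,800.16.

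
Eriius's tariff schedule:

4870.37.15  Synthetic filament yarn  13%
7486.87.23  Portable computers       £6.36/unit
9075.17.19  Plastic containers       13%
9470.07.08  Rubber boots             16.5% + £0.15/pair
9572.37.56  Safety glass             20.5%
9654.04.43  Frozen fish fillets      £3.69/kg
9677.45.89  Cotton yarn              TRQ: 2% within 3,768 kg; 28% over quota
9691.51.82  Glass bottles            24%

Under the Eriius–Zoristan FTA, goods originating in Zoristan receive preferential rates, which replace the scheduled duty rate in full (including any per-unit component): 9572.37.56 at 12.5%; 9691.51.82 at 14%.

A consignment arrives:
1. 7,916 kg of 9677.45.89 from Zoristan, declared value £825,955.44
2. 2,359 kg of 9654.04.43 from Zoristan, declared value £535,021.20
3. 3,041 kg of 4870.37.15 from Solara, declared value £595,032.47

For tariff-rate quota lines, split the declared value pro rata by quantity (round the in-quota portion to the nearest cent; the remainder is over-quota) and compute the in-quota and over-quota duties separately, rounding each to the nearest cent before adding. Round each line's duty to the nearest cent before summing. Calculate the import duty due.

Line 1 (9677.45.89, Zoristan, 7,916 kg, £825,955.44):
Code 9677.45.89 is under a tariff-rate quota (threshold 3,768 kg). In-quota: 3,768 kg at 2%; over-quota: 4,148 kg at 28%.
Pro-rata value split: in-quota = £825,955.44 × 3,768/7,916 = £393,153.12; over-quota = £825,955.44 − £393,153.12 = £432,802.32.
In-quota duty = £393,153.12 × 2% = £7,863.06. Over-quota duty = £432,802.32 × 28% = £121,184.65.
Line duty = £7,863.06 + £121,184.65 = £129,047.71.
Line 2 (9654.04.43, Zoristan, 2,359 kg, £535,021.20):
Base rate for 9654.04.43 is £3.69/kg.
Origin Zoristan is the FTA partner but 9654.04.43 is not on the preference list; base rate stands.
Duty = 2,359 × £3.69 = £8,704.71.
Line 3 (4870.37.15, Solara, 3,041 kg, £595,032.47):
Base rate for 4870.37.15 is 13%.
Duty = £595,032.47 × 13% = £77,354.22.
Total = £129,047.71 + £8,704.71 + £77,354.22 = £215,106.64.

£215,106.64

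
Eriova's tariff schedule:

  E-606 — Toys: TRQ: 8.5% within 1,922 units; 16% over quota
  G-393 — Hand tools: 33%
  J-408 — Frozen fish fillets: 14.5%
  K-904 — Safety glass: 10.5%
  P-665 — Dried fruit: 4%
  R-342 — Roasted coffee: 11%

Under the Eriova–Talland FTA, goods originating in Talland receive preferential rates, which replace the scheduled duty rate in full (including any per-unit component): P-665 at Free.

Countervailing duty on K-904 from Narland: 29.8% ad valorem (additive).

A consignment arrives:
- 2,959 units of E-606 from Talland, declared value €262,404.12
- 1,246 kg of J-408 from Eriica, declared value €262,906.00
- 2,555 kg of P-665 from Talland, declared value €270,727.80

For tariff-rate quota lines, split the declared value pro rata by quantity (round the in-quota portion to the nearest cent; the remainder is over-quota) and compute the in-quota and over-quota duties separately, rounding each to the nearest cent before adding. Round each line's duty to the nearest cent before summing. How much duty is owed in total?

Line 1 (E-606, Talland, 2,959 units, €262,404.12):
Code E-606 is under a tariff-rate quota (threshold 1,922 units). In-quota: 1,922 units at 8.5%; over-quota: 1,037 units at 16%.
Pro-rata value split: in-quota = €262,404.12 × 1,922/2,959 = €170,442.96; over-quota = €262,404.12 − €170,442.96 = €91,961.16.
In-quota duty = €170,442.96 × 8.5% = €14,487.65. Over-quota duty = €91,961.16 × 16% = €14,713.79.
Line duty = €14,487.65 + €14,713.79 = €29,201.44.
Line 2 (J-408, Eriica, 1,246 kg, €262,906.00):
Base rate for J-408 is 14.5%.
Duty = €262,906.00 × 14.5% = €38,121.37.
Line 3 (P-665, Talland, 2,555 kg, €270,727.80):
Base rate for P-665 is 4%.
Origin Talland qualifies under the Eriova–Talland agreement and P-665 is covered: preferential rate Free applies instead.
Duty = €270,727.80 × 0% = €0.00.
Total = €29,201.44 + €38,121.37 + €0.00 = €67,322.81.

€67,322.81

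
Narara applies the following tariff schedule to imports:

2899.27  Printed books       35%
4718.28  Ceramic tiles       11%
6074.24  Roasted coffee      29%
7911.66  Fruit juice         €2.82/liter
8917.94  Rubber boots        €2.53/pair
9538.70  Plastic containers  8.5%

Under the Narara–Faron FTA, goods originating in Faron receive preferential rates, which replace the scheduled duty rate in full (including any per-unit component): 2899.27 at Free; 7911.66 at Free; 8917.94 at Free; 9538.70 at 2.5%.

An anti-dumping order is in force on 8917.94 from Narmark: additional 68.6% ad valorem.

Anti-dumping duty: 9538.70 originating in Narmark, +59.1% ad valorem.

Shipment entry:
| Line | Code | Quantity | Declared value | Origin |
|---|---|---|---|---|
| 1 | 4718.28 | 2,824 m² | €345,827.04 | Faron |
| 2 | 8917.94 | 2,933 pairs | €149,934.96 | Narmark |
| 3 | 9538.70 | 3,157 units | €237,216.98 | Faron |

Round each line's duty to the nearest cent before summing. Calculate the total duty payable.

€154,247.26

Line 1 (4718.28, Faron, 2,824 m², €345,827.04):
Base rate for 4718.28 is 11%.
Origin Faron is the FTA partner but 4718.28 is not on the preference list; base rate stands.
Duty = €345,827.04 × 11% = €38,040.97.
Line 2 (8917.94, Narmark, 2,933 pairs, €149,934.96):
Base rate for 8917.94 is €2.53/pair.
8917.94 has an FTA preferential rate, but origin Narmark is not Faron; base rate stands.
Additional duty on 8917.94 from Narmark: +68.6% ad valorem. Applied ad valorem rate = 68.6%.
Duty = €149,934.96 × 68.6% + 2,933 × €2.53 = €110,275.87.
Line 3 (9538.70, Faron, 3,157 units, €237,216.98):
Base rate for 9538.70 is 8.5%.
Origin Faron qualifies under the Narara–Faron agreement and 9538.70 is covered: preferential rate 2.5% applies instead.
The additional-duty order on 9538.70 targets Narmark, not Faron; it does not apply.
Duty = €237,216.98 × 2.5% = €5,930.42.
Total = €38,040.97 + €110,275.87 + €5,930.42 = €154,247.26.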